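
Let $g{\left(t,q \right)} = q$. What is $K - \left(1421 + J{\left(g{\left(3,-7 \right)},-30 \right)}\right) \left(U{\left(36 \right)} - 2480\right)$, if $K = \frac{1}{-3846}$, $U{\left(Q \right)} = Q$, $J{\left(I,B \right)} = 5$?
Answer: $\frac{13403863823}{3846} \approx 3.4851 \cdot 10^{6}$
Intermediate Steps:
$K = - \frac{1}{3846} \approx -0.00026001$
$K - \left(1421 + J{\left(g{\left(3,-7 \right)},-30 \right)}\right) \left(U{\left(36 \right)} - 2480\right) = - \frac{1}{3846} - \left(1421 + 5\right) \left(36 - 2480\right) = - \frac{1}{3846} - 1426 \left(-2444\right) = - \frac{1}{3846} - -3485144 = - \frac{1}{3846} + 3485144 = \frac{13403863823}{3846}$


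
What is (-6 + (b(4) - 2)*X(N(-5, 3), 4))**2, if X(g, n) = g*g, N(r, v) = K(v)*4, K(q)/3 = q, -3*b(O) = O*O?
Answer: 90440100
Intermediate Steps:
b(O) = -O**2/3 (b(O) = -O*O/3 = -O**2/3)
K(q) = 3*q
N(r, v) = 12*v (N(r, v) = (3*v)*4 = 12*v)
X(g, n) = g**2
(-6 + (b(4) - 2)*X(N(-5, 3), 4))**2 = (-6 + (-1/3*4**2 - 2)*(12*3)**2)**2 = (-6 + (-1/3*16 - 2)*36**2)**2 = (-6 + (-16/3 - 2)*1296)**2 = (-6 - 22/3*1296)**2 = (-6 - 9504)**2 = (-9510)**2 = 90440100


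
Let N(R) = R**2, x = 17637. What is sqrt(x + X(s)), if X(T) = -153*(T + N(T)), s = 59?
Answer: I*sqrt(523983) ≈ 723.87*I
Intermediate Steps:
X(T) = -153*T - 153*T**2 (X(T) = -153*(T + T**2) = -153*T - 153*T**2)
sqrt(x + X(s)) = sqrt(17637 + 153*59*(-1 - 1*59)) = sqrt(17637 + 153*59*(-1 - 59)) = sqrt(17637 + 153*59*(-60)) = sqrt(17637 - 541620) = sqrt(-523983) = I*sqrt(523983)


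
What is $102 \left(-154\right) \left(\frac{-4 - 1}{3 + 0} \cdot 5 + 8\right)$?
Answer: $5236$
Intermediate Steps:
$102 \left(-154\right) \left(\frac{-4 - 1}{3 + 0} \cdot 5 + 8\right) = - 15708 \left(- \frac{5}{3} \cdot 5 + 8\right) = - 15708 \left(\left(-5\right) \frac{1}{3} \cdot 5 + 8\right) = - 15708 \left(\left(- \frac{5}{3}\right) 5 + 8\right) = - 15708 \left(- \frac{25}{3} + 8\right) = \left(-15708\right) \left(- \frac{1}{3}\right) = 5236$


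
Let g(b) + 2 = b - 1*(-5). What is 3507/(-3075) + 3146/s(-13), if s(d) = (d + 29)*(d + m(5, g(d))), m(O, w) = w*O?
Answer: -2201501/516600 ≈ -4.2615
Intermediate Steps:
g(b) = 3 + b (g(b) = -2 + (b - 1*(-5)) = -2 + (b + 5) = -2 + (5 + b) = 3 + b)
m(O, w) = O*w
s(d) = (15 + 6*d)*(29 + d) (s(d) = (d + 29)*(d + 5*(3 + d)) = (29 + d)*(d + (15 + 5*d)) = (29 + d)*(15 + 6*d) = (15 + 6*d)*(29 + d))
3507/(-3075) + 3146/s(-13) = 3507/(-3075) + 3146/(435 + 6*(-13)² + 189*(-13)) = 3507*(-1/3075) + 3146/(435 + 6*169 - 2457) = -1169/1025 + 3146/(435 + 1014 - 2457) = -1169/1025 + 3146/(-1008) = -1169/1025 + 3146*(-1/1008) = -1169/1025 - 1573/504 = -2201501/516600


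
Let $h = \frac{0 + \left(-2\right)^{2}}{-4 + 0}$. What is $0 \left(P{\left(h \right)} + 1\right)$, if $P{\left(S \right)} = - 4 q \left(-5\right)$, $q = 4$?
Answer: $0$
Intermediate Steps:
$h = -1$ ($h = \frac{0 + 4}{-4} = 4 \left(- \frac{1}{4}\right) = -1$)
$P{\left(S \right)} = 80$ ($P{\left(S \right)} = \left(-4\right) 4 \left(-5\right) = \left(-16\right) \left(-5\right) = 80$)
$0 \left(P{\left(h \right)} + 1\right) = 0 \left(80 + 1\right) = 0 \cdot 81 = 0$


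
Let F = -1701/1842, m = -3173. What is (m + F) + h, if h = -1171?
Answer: -2667783/614 ≈ -4344.9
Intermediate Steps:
F = -567/614 (F = -1701*1/1842 = -567/614 ≈ -0.92345)
(m + F) + h = (-3173 - 567/614) - 1171 = -1948789/614 - 1171 = -2667783/614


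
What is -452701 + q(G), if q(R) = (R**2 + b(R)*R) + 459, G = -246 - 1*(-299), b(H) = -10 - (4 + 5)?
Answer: -450440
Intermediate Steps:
b(H) = -19 (b(H) = -10 - 1*9 = -10 - 9 = -19)
G = 53 (G = -246 + 299 = 53)
q(R) = 459 + R**2 - 19*R (q(R) = (R**2 - 19*R) + 459 = 459 + R**2 - 19*R)
-452701 + q(G) = -452701 + (459 + 53**2 - 19*53) = -452701 + (459 + 2809 - 1007) = -452701 + 2261 = -450440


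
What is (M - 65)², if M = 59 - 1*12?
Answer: 324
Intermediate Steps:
M = 47 (M = 59 - 12 = 47)
(M - 65)² = (47 - 65)² = (-18)² = 324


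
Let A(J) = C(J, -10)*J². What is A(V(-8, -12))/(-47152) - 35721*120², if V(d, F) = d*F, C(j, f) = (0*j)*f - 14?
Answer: -216554989248/421 ≈ -5.1438e+8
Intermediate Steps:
C(j, f) = -14 (C(j, f) = 0*f - 14 = 0 - 14 = -14)
V(d, F) = F*d
A(J) = -14*J²
A(V(-8, -12))/(-47152) - 35721*120² = -14*(-12*(-8))²/(-47152) - 35721*120² = -14*96²*(-1/47152) - 35721/(1/14400) = -14*9216*(-1/47152) - 35721/1/14400 = -129024*(-1/47152) - 35721*14400 = 1152/421 - 514382400 = -216554989248/421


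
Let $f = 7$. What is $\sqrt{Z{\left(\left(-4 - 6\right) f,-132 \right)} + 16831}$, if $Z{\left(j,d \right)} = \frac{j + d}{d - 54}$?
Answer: $\frac{2 \sqrt{36395178}}{93} \approx 129.74$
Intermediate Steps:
$Z{\left(j,d \right)} = \frac{d + j}{-54 + d}$
$\sqrt{Z{\left(\left(-4 - 6\right) f,-132 \right)} + 16831} = \sqrt{\frac{-132 + \left(-4 - 6\right) 7}{-54 - 132} + 16831} = \sqrt{\frac{-132 - 70}{-186} + 16831} = \sqrt{- \frac{-132 - 70}{186} + 16831} = \sqrt{\left(- \frac{1}{186}\right) \left(-202\right) + 16831} = \sqrt{\frac{101}{93} + 16831} = \sqrt{\frac{1565384}{93}} = \frac{2 \sqrt{36395178}}{93}$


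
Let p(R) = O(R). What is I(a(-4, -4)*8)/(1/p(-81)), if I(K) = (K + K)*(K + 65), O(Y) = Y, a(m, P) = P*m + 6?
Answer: -6871392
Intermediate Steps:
a(m, P) = 6 + P*m
p(R) = R
I(K) = 2*K*(65 + K) (I(K) = (2*K)*(65 + K) = 2*K*(65 + K))
I(a(-4, -4)*8)/(1/p(-81)) = (2*((6 - 4*(-4))*8)*(65 + (6 - 4*(-4))*8))/(1/(-81)) = (2*((6 + 16)*8)*(65 + (6 + 16)*8))/(-1/81) = (2*(22*8)*(65 + 22*8))*(-81) = (2*176*(65 + 176))*(-81) = (2*176*241)*(-81) = 84832*(-81) = -6871392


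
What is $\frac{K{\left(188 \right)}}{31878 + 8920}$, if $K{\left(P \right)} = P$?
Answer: $\frac{94}{20399} \approx 0.0046081$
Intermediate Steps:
$\frac{K{\left(188 \right)}}{31878 + 8920} = \frac{188}{31878 + 8920} = \frac{188}{40798} = 188 \cdot \frac{1}{40798} = \frac{94}{20399}$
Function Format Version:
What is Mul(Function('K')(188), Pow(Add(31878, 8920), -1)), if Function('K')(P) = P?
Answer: Rational(94, 20399) ≈ 0.0046081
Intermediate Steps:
Mul(Function('K')(188), Pow(Add(31878, 8920), -1)) = Mul(188, Pow(Add(31878, 8920), -1)) = Mul(188, Pow(40798, -1)) = Mul(188, Rational(1, 40798)) = Rational(94, 20399)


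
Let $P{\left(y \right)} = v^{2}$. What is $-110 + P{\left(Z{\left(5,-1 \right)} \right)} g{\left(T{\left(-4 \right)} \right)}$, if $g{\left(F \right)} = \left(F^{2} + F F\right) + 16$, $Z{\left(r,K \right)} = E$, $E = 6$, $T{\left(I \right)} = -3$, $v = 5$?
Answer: $740$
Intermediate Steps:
$Z{\left(r,K \right)} = 6$
$g{\left(F \right)} = 16 + 2 F^{2}$ ($g{\left(F \right)} = \left(F^{2} + F^{2}\right) + 16 = 2 F^{2} + 16 = 16 + 2 F^{2}$)
$P{\left(y \right)} = 25$ ($P{\left(y \right)} = 5^{2} = 25$)
$-110 + P{\left(Z{\left(5,-1 \right)} \right)} g{\left(T{\left(-4 \right)} \right)} = -110 + 25 \left(16 + 2 \left(-3\right)^{2}\right) = -110 + 25 \left(16 + 2 \cdot 9\right) = -110 + 25 \left(16 + 18\right) = -110 + 25 \cdot 34 = -110 + 850 = 740$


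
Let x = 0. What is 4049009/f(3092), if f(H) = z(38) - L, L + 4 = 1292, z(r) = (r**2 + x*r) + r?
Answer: 4049009/194 ≈ 20871.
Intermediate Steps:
z(r) = r + r**2 (z(r) = (r**2 + 0*r) + r = (r**2 + 0) + r = r**2 + r = r + r**2)
L = 1288 (L = -4 + 1292 = 1288)
f(H) = 194 (f(H) = 38*(1 + 38) - 1*1288 = 38*39 - 1288 = 1482 - 1288 = 194)
4049009/f(3092) = 4049009/194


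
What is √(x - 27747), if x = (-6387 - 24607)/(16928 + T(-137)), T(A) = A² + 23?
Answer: 11*I*√18287197805/8930 ≈ 166.58*I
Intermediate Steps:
T(A) = 23 + A²
x = -15497/17860 (x = (-6387 - 24607)/(16928 + (23 + (-137)²)) = -30994/(16928 + (23 + 18769)) = -30994/(16928 + 18792) = -30994/35720 = -30994*1/35720 = -15497/17860 ≈ -0.86769)
√(x - 27747) = √(-15497/17860 - 27747) = √(-495576917/17860) = 11*I*√18287197805/8930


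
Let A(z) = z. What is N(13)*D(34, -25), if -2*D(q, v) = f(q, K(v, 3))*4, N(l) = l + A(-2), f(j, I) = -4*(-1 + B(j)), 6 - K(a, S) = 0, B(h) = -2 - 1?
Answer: -352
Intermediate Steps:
B(h) = -3
K(a, S) = 6 (K(a, S) = 6 - 1*0 = 6 + 0 = 6)
f(j, I) = 16 (f(j, I) = -4*(-1 - 3) = -4*(-4) = 16)
N(l) = -2 + l (N(l) = l - 2 = -2 + l)
D(q, v) = -32 (D(q, v) = -8*4 = -½*64 = -32)
N(13)*D(34, -25) = (-2 + 13)*(-32) = 11*(-32) = -352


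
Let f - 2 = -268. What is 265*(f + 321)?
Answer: 14575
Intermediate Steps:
f = -266 (f = 2 - 268 = -266)
265*(f + 321) = 265*(-266 + 321) = 265*55 = 14575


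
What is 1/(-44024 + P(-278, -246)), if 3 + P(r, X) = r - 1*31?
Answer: -1/44336 ≈ -2.2555e-5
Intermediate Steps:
P(r, X) = -34 + r (P(r, X) = -3 + (r - 1*31) = -3 + (r - 31) = -3 + (-31 + r) = -34 + r)
1/(-44024 + P(-278, -246)) = 1/(-44024 + (-34 - 278)) = 1/(-44024 - 312) = 1/(-44336) = -1/44336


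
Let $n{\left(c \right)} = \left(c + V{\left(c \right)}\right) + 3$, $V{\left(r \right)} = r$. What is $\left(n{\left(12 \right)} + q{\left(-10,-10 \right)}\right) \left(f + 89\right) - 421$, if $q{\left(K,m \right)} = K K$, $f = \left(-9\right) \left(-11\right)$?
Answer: $23455$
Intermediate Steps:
$f = 99$
$q{\left(K,m \right)} = K^{2}$
$n{\left(c \right)} = 3 + 2 c$ ($n{\left(c \right)} = \left(c + c\right) + 3 = 2 c + 3 = 3 + 2 c$)
$\left(n{\left(12 \right)} + q{\left(-10,-10 \right)}\right) \left(f + 89\right) - 421 = \left(\left(3 + 2 \cdot 12\right) + \left(-10\right)^{2}\right) \left(99 + 89\right) - 421 = \left(\left(3 + 24\right) + 100\right) 188 - 421 = \left(27 + 100\right) 188 - 421 = 127 \cdot 188 - 421 = 23876 - 421 = 23455$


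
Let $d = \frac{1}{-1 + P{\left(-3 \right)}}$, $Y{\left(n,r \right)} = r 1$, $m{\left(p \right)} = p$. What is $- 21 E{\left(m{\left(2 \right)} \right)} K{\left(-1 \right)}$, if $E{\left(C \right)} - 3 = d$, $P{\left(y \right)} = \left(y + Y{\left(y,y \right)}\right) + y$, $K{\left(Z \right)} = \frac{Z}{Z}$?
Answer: $- \frac{609}{10} \approx -60.9$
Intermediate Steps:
$Y{\left(n,r \right)} = r$
$K{\left(Z \right)} = 1$
$P{\left(y \right)} = 3 y$ ($P{\left(y \right)} = \left(y + y\right) + y = 2 y + y = 3 y$)
$d = - \frac{1}{10}$ ($d = \frac{1}{-1 + 3 \left(-3\right)} = \frac{1}{-1 - 9} = \frac{1}{-10} = - \frac{1}{10} \approx -0.1$)
$E{\left(C \right)} = \frac{29}{10}$ ($E{\left(C \right)} = 3 - \frac{1}{10} = \frac{29}{10}$)
$- 21 E{\left(m{\left(2 \right)} \right)} K{\left(-1 \right)} = \left(-21\right) \frac{29}{10} \cdot 1 = \left(- \frac{609}{10}\right) 1 = - \frac{609}{10}$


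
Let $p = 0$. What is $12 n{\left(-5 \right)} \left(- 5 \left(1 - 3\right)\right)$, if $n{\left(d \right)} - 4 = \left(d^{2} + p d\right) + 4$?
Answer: $3960$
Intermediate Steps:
$n{\left(d \right)} = 8 + d^{2}$ ($n{\left(d \right)} = 4 + \left(\left(d^{2} + 0 d\right) + 4\right) = 4 + \left(\left(d^{2} + 0\right) + 4\right) = 4 + \left(d^{2} + 4\right) = 4 + \left(4 + d^{2}\right) = 8 + d^{2}$)
$12 n{\left(-5 \right)} \left(- 5 \left(1 - 3\right)\right) = 12 \left(8 + \left(-5\right)^{2}\right) \left(- 5 \left(1 - 3\right)\right) = 12 \left(8 + 25\right) \left(\left(-5\right) \left(-2\right)\right) = 12 \cdot 33 \cdot 10 = 396 \cdot 10 = 3960$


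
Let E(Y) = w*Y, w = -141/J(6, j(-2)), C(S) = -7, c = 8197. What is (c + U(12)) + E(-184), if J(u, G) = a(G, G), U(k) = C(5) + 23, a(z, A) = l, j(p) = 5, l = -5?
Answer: 15121/5 ≈ 3024.2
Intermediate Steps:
a(z, A) = -5
U(k) = 16 (U(k) = -7 + 23 = 16)
J(u, G) = -5
w = 141/5 (w = -141/(-5) = -141*(-1/5) = 141/5 ≈ 28.200)
E(Y) = 141*Y/5
(c + U(12)) + E(-184) = (8197 + 16) + (141/5)*(-184) = 8213 - 25944/5 = 15121/5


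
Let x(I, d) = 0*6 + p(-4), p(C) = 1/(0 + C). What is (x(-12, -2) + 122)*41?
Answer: 19967/4 ≈ 4991.8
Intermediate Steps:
p(C) = 1/C
x(I, d) = -1/4 (x(I, d) = 0*6 + 1/(-4) = 0 - 1/4 = -1/4)
(x(-12, -2) + 122)*41 = (-1/4 + 122)*41 = (487/4)*41 = 19967/4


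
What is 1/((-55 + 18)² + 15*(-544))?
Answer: -1/6791 ≈ -0.00014725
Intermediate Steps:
1/((-55 + 18)² + 15*(-544)) = 1/((-37)² - 8160) = 1/(1369 - 8160) = 1/(-6791) = -1/6791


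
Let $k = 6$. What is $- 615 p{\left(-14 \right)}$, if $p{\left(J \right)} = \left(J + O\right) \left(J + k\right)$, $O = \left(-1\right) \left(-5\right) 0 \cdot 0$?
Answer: $-68880$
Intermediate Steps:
$O = 0$ ($O = 5 \cdot 0 \cdot 0 = 0 \cdot 0 = 0$)
$p{\left(J \right)} = J \left(6 + J\right)$ ($p{\left(J \right)} = \left(J + 0\right) \left(J + 6\right) = J \left(6 + J\right)$)
$- 615 p{\left(-14 \right)} = - 615 \left(- 14 \left(6 - 14\right)\right) = - 615 \left(\left(-14\right) \left(-8\right)\right) = \left(-615\right) 112 = -68880$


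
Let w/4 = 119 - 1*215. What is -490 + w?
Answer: -874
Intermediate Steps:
w = -384 (w = 4*(119 - 1*215) = 4*(119 - 215) = 4*(-96) = -384)
-490 + w = -490 - 384 = -874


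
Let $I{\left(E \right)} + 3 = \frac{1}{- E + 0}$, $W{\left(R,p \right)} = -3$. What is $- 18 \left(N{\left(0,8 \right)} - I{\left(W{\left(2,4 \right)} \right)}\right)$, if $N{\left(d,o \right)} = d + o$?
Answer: $-192$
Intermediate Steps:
$I{\left(E \right)} = -3 - \frac{1}{E}$ ($I{\left(E \right)} = -3 + \frac{1}{- E + 0} = -3 + \frac{1}{\left(-1\right) E} = -3 - \frac{1}{E}$)
$- 18 \left(N{\left(0,8 \right)} - I{\left(W{\left(2,4 \right)} \right)}\right) = - 18 \left(\left(0 + 8\right) - \left(-3 - \frac{1}{-3}\right)\right) = - 18 \left(8 - \left(-3 - - \frac{1}{3}\right)\right) = - 18 \left(8 - \left(-3 + \frac{1}{3}\right)\right) = - 18 \left(8 - - \frac{8}{3}\right) = - 18 \left(8 + \frac{8}{3}\right) = \left(-18\right) \frac{32}{3} = -192$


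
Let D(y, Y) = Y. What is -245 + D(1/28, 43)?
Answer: -202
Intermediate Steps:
-245 + D(1/28, 43) = -245 + 43 = -202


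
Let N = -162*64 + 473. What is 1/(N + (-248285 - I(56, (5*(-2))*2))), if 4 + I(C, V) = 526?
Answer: -1/258702 ≈ -3.8655e-6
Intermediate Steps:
I(C, V) = 522 (I(C, V) = -4 + 526 = 522)
N = -9895 (N = -10368 + 473 = -9895)
1/(N + (-248285 - I(56, (5*(-2))*2))) = 1/(-9895 + (-248285 - 1*522)) = 1/(-9895 + (-248285 - 522)) = 1/(-9895 - 248807) = 1/(-258702) = -1/258702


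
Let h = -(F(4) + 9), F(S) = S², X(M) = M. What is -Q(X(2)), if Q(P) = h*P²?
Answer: 100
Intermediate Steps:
h = -25 (h = -(4² + 9) = -(16 + 9) = -1*25 = -25)
Q(P) = -25*P²
-Q(X(2)) = -(-25)*2² = -(-25)*4 = -1*(-100) = 100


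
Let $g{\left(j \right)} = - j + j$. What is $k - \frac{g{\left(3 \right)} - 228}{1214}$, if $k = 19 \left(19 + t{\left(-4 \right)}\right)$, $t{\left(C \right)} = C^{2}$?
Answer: $\frac{403769}{607} \approx 665.19$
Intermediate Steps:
$g{\left(j \right)} = 0$
$k = 665$ ($k = 19 \left(19 + \left(-4\right)^{2}\right) = 19 \left(19 + 16\right) = 19 \cdot 35 = 665$)
$k - \frac{g{\left(3 \right)} - 228}{1214} = 665 - \frac{0 - 228}{1214} = 665 - \left(0 - 228\right) \frac{1}{1214} = 665 - \left(-228\right) \frac{1}{1214} = 665 - - \frac{114}{607} = 665 + \frac{114}{607} = \frac{403769}{607}$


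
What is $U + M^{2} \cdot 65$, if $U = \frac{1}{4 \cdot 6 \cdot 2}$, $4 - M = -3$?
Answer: $\frac{152881}{48} \approx 3185.0$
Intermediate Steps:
$M = 7$ ($M = 4 - -3 = 4 + 3 = 7$)
$U = \frac{1}{48}$ ($U = \frac{1}{24 \cdot 2} = \frac{1}{48} \approx 0.020833$)
$U + M^{2} \cdot 65 = \frac{1}{48} + 7^{2} \cdot 65 = \frac{1}{48} + 49 \cdot 65 = \frac{1}{48} + 3185 = \frac{152881}{48}$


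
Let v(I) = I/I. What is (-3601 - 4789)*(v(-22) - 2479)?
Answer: 20790420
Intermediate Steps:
v(I) = 1
(-3601 - 4789)*(v(-22) - 2479) = (-3601 - 4789)*(1 - 2479) = -8390*(-2478) = 20790420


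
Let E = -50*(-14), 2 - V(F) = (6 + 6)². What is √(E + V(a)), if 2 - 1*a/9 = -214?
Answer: 3*√62 ≈ 23.622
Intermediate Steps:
a = 1944 (a = 18 - 9*(-214) = 18 + 1926 = 1944)
V(F) = -142 (V(F) = 2 - (6 + 6)² = 2 - 1*12² = 2 - 1*144 = 2 - 144 = -142)
E = 700
√(E + V(a)) = √(700 - 142) = √558 = 3*√62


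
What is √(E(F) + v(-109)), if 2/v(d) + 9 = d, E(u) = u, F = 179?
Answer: 8*√9735/59 ≈ 13.378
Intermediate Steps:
v(d) = 2/(-9 + d)
√(E(F) + v(-109)) = √(179 + 2/(-9 - 109)) = √(179 + 2/(-118)) = √(179 + 2*(-1/118)) = √(179 - 1/59) = √(10560/59) = 8*√9735/59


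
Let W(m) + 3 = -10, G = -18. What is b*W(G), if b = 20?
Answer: -260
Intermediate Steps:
W(m) = -13 (W(m) = -3 - 10 = -13)
b*W(G) = 20*(-13) = -260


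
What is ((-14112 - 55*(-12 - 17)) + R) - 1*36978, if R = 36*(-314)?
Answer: -60799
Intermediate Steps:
R = -11304
((-14112 - 55*(-12 - 17)) + R) - 1*36978 = ((-14112 - 55*(-12 - 17)) - 11304) - 1*36978 = ((-14112 - 55*(-29)) - 11304) - 36978 = ((-14112 + 1595) - 11304) - 36978 = (-12517 - 11304) - 36978 = -23821 - 36978 = -60799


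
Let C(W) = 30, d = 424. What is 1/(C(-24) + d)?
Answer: 1/454 ≈ 0.0022026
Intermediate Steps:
1/(C(-24) + d) = 1/(30 + 424) = 1/454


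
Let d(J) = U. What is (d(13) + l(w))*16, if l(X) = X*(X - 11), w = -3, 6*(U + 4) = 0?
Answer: 608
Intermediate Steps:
U = -4 (U = -4 + (⅙)*0 = -4 + 0 = -4)
d(J) = -4
l(X) = X*(-11 + X)
(d(13) + l(w))*16 = (-4 - 3*(-11 - 3))*16 = (-4 - 3*(-14))*16 = (-4 + 42)*16 = 38*16 = 608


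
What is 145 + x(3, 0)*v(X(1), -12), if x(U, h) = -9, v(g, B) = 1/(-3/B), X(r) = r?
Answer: 109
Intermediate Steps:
v(g, B) = -B/3
145 + x(3, 0)*v(X(1), -12) = 145 - (-3)*(-12) = 145 - 9*4 = 145 - 36 = 109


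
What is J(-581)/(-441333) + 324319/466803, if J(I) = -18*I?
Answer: 15361205717/22890618711 ≈ 0.67107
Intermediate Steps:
J(-581)/(-441333) + 324319/466803 = -18*(-581)/(-441333) + 324319/466803 = 10458*(-1/441333) + 324319*(1/466803) = -1162/49037 + 324319/466803 = 15361205717/22890618711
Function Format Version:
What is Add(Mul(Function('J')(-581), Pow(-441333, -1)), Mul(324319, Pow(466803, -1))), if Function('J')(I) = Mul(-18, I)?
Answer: Rational(15361205717, 22890618711) ≈ 0.67107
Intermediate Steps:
Add(Mul(Function('J')(-581), Pow(-441333, -1)), Mul(324319, Pow(466803, -1))) = Add(Mul(Mul(-18, -581), Pow(-441333, -1)), Mul(324319, Pow(466803, -1))) = Add(Mul(10458, Rational(-1, 441333)), Mul(324319, Rational(1, 466803))) = Add(Rational(-1162, 49037), Rational(324319, 466803)) = Rational(15361205717, 22890618711)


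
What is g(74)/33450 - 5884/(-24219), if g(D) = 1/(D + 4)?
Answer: 10093339/41544900 ≈ 0.24295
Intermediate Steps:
g(D) = 1/(4 + D)
g(74)/33450 - 5884/(-24219) = 1/((4 + 74)*33450) - 5884/(-24219) = (1/33450)/78 - 5884*(-1/24219) = (1/78)*(1/33450) + 5884/24219 = 1/2609100 + 5884/24219 = 10093339/41544900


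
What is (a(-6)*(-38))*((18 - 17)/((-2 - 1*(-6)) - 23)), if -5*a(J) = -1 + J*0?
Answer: ⅖ ≈ 0.40000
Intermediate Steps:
a(J) = ⅕ (a(J) = -(-1 + J*0)/5 = -(-1 + 0)/5 = -⅕*(-1) = ⅕)
(a(-6)*(-38))*((18 - 17)/((-2 - 1*(-6)) - 23)) = ((⅕)*(-38))*((18 - 17)/((-2 - 1*(-6)) - 23)) = -38/(5*((-2 + 6) - 23)) = -38/(5*(4 - 23)) = -38/(5*(-19)) = -38*(-1)/(5*19) = -38/5*(-1/19) = ⅖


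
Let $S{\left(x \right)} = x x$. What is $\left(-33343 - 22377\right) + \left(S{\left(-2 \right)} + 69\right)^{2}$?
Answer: $-50391$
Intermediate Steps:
$S{\left(x \right)} = x^{2}$
$\left(-33343 - 22377\right) + \left(S{\left(-2 \right)} + 69\right)^{2} = \left(-33343 - 22377\right) + \left(\left(-2\right)^{2} + 69\right)^{2} = -55720 + \left(4 + 69\right)^{2} = -55720 + 73^{2} = -55720 + 5329 = -50391$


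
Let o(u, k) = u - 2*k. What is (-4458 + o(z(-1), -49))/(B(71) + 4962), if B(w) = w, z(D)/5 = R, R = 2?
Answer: -4350/5033 ≈ -0.86430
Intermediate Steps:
z(D) = 10 (z(D) = 5*2 = 10)
(-4458 + o(z(-1), -49))/(B(71) + 4962) = (-4458 + (10 - 2*(-49)))/(71 + 4962) = (-4458 + (10 + 98))/5033 = (-4458 + 108)*(1/5033) = -4350*1/5033 = -4350/5033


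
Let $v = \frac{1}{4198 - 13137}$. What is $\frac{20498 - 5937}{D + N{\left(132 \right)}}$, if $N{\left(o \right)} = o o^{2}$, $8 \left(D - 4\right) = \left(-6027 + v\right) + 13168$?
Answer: $\frac{520643116}{82269715531} \approx 0.0063285$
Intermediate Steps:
$v = - \frac{1}{8939}$ ($v = \frac{1}{-8939} = - \frac{1}{8939} \approx -0.00011187$)
$D = \frac{32059723}{35756}$ ($D = 4 + \frac{\left(-6027 - \frac{1}{8939}\right) + 13168}{8} = 4 + \frac{- \frac{53875354}{8939} + 13168}{8} = 4 + \frac{1}{8} \cdot \frac{63833398}{8939} = 4 + \frac{31916699}{35756} = \frac{32059723}{35756} \approx 896.63$)
$N{\left(o \right)} = o^{3}$
$\frac{20498 - 5937}{D + N{\left(132 \right)}} = \frac{20498 - 5937}{\frac{32059723}{35756} + 132^{3}} = \frac{14561}{\frac{32059723}{35756} + 2299968} = \frac{14561}{\frac{82269715531}{35756}} = 14561 \cdot \frac{35756}{82269715531} = \frac{520643116}{82269715531}$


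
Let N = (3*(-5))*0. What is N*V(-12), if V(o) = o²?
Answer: 0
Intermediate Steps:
N = 0 (N = -15*0 = 0)
N*V(-12) = 0*(-12)² = 0*144 = 0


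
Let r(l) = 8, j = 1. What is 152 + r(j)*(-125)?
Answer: -848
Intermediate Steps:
152 + r(j)*(-125) = 152 + 8*(-125) = 152 - 1000 = -848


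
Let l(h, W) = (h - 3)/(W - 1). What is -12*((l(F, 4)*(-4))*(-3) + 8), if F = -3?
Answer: 192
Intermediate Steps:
l(h, W) = (-3 + h)/(-1 + W)
-12*((l(F, 4)*(-4))*(-3) + 8) = -12*((((-3 - 3)/(-1 + 4))*(-4))*(-3) + 8) = -12*(((-6/3)*(-4))*(-3) + 8) = -12*((((⅓)*(-6))*(-4))*(-3) + 8) = -12*(-2*(-4)*(-3) + 8) = -12*(8*(-3) + 8) = -12*(-24 + 8) = -12*(-16) = 192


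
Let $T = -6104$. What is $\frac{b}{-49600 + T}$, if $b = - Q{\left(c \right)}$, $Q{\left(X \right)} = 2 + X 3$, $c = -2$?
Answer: $- \frac{1}{13926} \approx -7.1808 \cdot 10^{-5}$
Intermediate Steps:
$Q{\left(X \right)} = 2 + 3 X$
$b = 4$ ($b = - (2 + 3 \left(-2\right)) = - (2 - 6) = \left(-1\right) \left(-4\right) = 4$)
$\frac{b}{-49600 + T} = \frac{4}{-49600 - 6104} = \frac{4}{-55704} = 4 \left(- \frac{1}{55704}\right) = - \frac{1}{13926}$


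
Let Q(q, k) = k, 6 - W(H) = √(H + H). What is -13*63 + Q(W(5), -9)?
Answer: -828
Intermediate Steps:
W(H) = 6 - √2*√H (W(H) = 6 - √(H + H) = 6 - √(2*H) = 6 - √2*√H)
-13*63 + Q(W(5), -9) = -13*63 - 9 = -819 - 9 = -828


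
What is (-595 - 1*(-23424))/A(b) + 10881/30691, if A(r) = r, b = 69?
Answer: 701395628/2117679 ≈ 331.21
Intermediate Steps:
(-595 - 1*(-23424))/A(b) + 10881/30691 = (-595 - 1*(-23424))/69 + 10881/30691 = (-595 + 23424)*(1/69) + 10881*(1/30691) = 22829*(1/69) + 10881/30691 = 22829/69 + 10881/30691 = 701395628/2117679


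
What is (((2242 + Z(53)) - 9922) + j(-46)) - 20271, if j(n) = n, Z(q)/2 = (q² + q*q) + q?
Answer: -16655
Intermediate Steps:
Z(q) = 2*q + 4*q² (Z(q) = 2*((q² + q*q) + q) = 2*((q² + q²) + q) = 2*(2*q² + q) = 2*(q + 2*q²) = 2*q + 4*q²)
(((2242 + Z(53)) - 9922) + j(-46)) - 20271 = (((2242 + 2*53*(1 + 2*53)) - 9922) - 46) - 20271 = (((2242 + 2*53*(1 + 106)) - 9922) - 46) - 20271 = (((2242 + 2*53*107) - 9922) - 46) - 20271 = (((2242 + 11342) - 9922) - 46) - 20271 = ((13584 - 9922) - 46) - 20271 = (3662 - 46) - 20271 = 3616 - 20271 = -16655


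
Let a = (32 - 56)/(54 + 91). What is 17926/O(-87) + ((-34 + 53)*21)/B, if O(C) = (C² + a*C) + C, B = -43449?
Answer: 92366156/38775129 ≈ 2.3821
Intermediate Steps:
a = -24/145 ≈ -0.16552
O(C) = C² + 121*C/145 (O(C) = (C² - 24*C/145) + C = C² + 121*C/145)
17926/O(-87) + ((-34 + 53)*21)/B = 17926/(((1/145)*(-87)*(121 + 145*(-87)))) + ((-34 + 53)*21)/(-43449) = 17926/(((1/145)*(-87)*(121 - 12615))) + (19*21)*(-1/43449) = 17926/(((1/145)*(-87)*(-12494))) + 399*(-1/43449) = 17926/(37482/5) - 19/2069 = 17926*(5/37482) - 19/2069 = 44815/18741 - 19/2069 = 92366156/38775129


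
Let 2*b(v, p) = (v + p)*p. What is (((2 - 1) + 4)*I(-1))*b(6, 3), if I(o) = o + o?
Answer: -135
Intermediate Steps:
b(v, p) = p*(p + v)/2 (b(v, p) = ((v + p)*p)/2 = ((p + v)*p)/2 = (p*(p + v))/2 = p*(p + v)/2)
I(o) = 2*o
(((2 - 1) + 4)*I(-1))*b(6, 3) = (((2 - 1) + 4)*(2*(-1)))*((1/2)*3*(3 + 6)) = ((1 + 4)*(-2))*((1/2)*3*9) = (5*(-2))*(27/2) = -10*27/2 = -135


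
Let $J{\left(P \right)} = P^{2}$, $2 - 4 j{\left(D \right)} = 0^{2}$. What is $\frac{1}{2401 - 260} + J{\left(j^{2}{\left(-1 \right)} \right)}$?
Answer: $\frac{2157}{34256} \approx 0.062967$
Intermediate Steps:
$j{\left(D \right)} = \frac{1}{2}$ ($j{\left(D \right)} = \frac{1}{2} - \frac{0^{2}}{4} = \frac{1}{2} - 0 = \frac{1}{2} + 0 = \frac{1}{2}$)
$\frac{1}{2401 - 260} + J{\left(j^{2}{\left(-1 \right)} \right)} = \frac{1}{2401 - 260} + \left(\left(\frac{1}{2}\right)^{2}\right)^{2} = \frac{1}{2141} + \left(\frac{1}{4}\right)^{2} = \frac{1}{2141} + \frac{1}{16} = \frac{2157}{34256}$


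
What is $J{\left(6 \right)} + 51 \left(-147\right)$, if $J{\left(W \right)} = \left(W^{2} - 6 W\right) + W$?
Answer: $-7491$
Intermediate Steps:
$J{\left(W \right)} = W^{2} - 5 W$
$J{\left(6 \right)} + 51 \left(-147\right) = 6 \left(-5 + 6\right) + 51 \left(-147\right) = 6 \cdot 1 - 7497 = 6 - 7497 = -7491$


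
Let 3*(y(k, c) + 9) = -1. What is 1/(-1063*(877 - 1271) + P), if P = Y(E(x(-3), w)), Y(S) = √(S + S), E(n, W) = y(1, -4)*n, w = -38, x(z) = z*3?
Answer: 209411/87705933758 - √42/87705933758 ≈ 2.3876e-6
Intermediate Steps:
x(z) = 3*z
y(k, c) = -28/3 (y(k, c) = -9 + (⅓)*(-1) = -9 - ⅓ = -28/3)
E(n, W) = -28*n/3
Y(S) = √2*√S (Y(S) = √(2*S) = √2*√S)
P = 2*√42 (P = √2*√(-28*(-3)) = √2*√(-28/3*(-9)) = √2*√84 = √2*(2*√21) = 2*√42 ≈ 12.961)
1/(-1063*(877 - 1271) + P) = 1/(-1063*(877 - 1271) + 2*√42) = 1/(-1063*(-394) + 2*√42) = 1/(418822 + 2*√42)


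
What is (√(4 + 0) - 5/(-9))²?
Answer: 529/81 ≈ 6.5309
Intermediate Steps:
(√(4 + 0) - 5/(-9))² = (√4 - 5*(-⅑))² = (2 + 5/9)² = (23/9)² = 529/81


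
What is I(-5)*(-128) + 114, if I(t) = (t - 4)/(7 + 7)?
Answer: 1374/7 ≈ 196.29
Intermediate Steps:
I(t) = -2/7 + t/14 (I(t) = (-4 + t)/14 = (-4 + t)*(1/14) = -2/7 + t/14)
I(-5)*(-128) + 114 = (-2/7 + (1/14)*(-5))*(-128) + 114 = (-2/7 - 5/14)*(-128) + 114 = -9/14*(-128) + 114 = 576/7 + 114 = 1374/7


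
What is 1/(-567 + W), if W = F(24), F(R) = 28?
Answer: -1/539 ≈ -0.0018553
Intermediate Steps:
W = 28
1/(-567 + W) = 1/(-567 + 28) = 1/(-539) = -1/539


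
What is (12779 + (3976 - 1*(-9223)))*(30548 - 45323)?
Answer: -383824950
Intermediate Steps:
(12779 + (3976 - 1*(-9223)))*(30548 - 45323) = (12779 + (3976 + 9223))*(-14775) = (12779 + 13199)*(-14775) = 25978*(-14775) = -383824950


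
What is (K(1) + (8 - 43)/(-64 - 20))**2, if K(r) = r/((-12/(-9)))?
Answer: 49/36 ≈ 1.3611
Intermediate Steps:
K(r) = 3*r/4 (K(r) = r/((-12*(-1/9))) = r/(4/3) = r*(3/4) = 3*r/4)
(K(1) + (8 - 43)/(-64 - 20))**2 = ((3/4)*1 + (8 - 43)/(-64 - 20))**2 = (3/4 - 35/(-84))**2 = (3/4 - 35*(-1/84))**2 = (3/4 + 5/12)**2 = (7/6)**2 = 49/36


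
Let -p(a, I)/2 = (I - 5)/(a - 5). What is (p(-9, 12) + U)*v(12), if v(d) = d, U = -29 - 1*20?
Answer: -576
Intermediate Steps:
U = -49 (U = -29 - 20 = -49)
p(a, I) = -2*(-5 + I)/(-5 + a) (p(a, I) = -2*(I - 5)/(a - 5) = -2*(-5 + I)/(-5 + a))
(p(-9, 12) + U)*v(12) = (2*(5 - 1*12)/(-5 - 9) - 49)*12 = (2*(5 - 12)/(-14) - 49)*12 = (2*(-1/14)*(-7) - 49)*12 = (1 - 49)*12 = -48*12 = -576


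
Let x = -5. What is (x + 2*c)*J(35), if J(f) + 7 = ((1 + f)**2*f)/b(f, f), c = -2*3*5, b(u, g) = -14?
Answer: 211055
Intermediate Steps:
c = -30 (c = -6*5 = -30)
J(f) = -7 - f*(1 + f)**2/14 (J(f) = -7 + ((1 + f)**2*f)/(-14) = -7 + (f*(1 + f)**2)*(-1/14) = -7 - f*(1 + f)**2/14)
(x + 2*c)*J(35) = (-5 + 2*(-30))*(-7 - 1/14*35*(1 + 35)**2) = (-5 - 60)*(-7 - 1/14*35*36**2) = -65*(-7 - 1/14*35*1296) = -65*(-7 - 3240) = -65*(-3247) = 211055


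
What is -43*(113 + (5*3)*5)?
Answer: -8084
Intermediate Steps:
-43*(113 + (5*3)*5) = -43*(113 + 15*5) = -43*(113 + 75) = -43*188 = -8084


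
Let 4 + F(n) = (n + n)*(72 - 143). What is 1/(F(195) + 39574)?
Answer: 1/11880 ≈ 8.4175e-5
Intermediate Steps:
F(n) = -4 - 142*n (F(n) = -4 + (n + n)*(72 - 143) = -4 + (2*n)*(-71) = -4 - 142*n)
1/(F(195) + 39574) = 1/((-4 - 142*195) + 39574) = 1/((-4 - 27690) + 39574) = 1/(-27694 + 39574) = 1/11880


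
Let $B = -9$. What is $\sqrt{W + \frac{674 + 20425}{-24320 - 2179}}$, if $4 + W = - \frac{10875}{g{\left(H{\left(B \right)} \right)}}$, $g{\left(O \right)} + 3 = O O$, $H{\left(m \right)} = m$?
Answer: $\frac{i \sqrt{62863876270}}{20878} \approx 12.009 i$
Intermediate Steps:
$g{\left(O \right)} = -3 + O^{2}$ ($g{\left(O \right)} = -3 + O O = -3 + O^{2}$)
$W = - \frac{3729}{26}$ ($W = -4 - \frac{10875}{-3 + \left(-9\right)^{2}} = -4 - \frac{10875}{-3 + 81} = -4 - \frac{10875}{78} = -4 - \frac{3625}{26} = - \frac{3729}{26} \approx -143.42$)
$\sqrt{W + \frac{674 + 20425}{-24320 - 2179}} = \sqrt{- \frac{3729}{26} + \frac{674 + 20425}{-24320 - 2179}} = \sqrt{- \frac{3729}{26} + \frac{21099}{-26499}} = \sqrt{- \frac{3729}{26} + 21099 \left(- \frac{1}{26499}\right)} = \sqrt{- \frac{3729}{26} - \frac{7033}{8833}} = \sqrt{- \frac{33121115}{229658}} = \frac{i \sqrt{62863876270}}{20878}$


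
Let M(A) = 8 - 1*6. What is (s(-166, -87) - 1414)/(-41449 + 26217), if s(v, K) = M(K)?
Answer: 353/3808 ≈ 0.092700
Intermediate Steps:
M(A) = 2 (M(A) = 8 - 6 = 2)
s(v, K) = 2
(s(-166, -87) - 1414)/(-41449 + 26217) = (2 - 1414)/(-41449 + 26217) = -1412/(-15232) = -1412*(-1/15232) = 353/3808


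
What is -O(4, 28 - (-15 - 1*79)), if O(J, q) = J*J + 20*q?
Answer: -2456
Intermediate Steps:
O(J, q) = J² + 20*q
-O(4, 28 - (-15 - 1*79)) = -(4² + 20*(28 - (-15 - 1*79))) = -(16 + 20*(28 - (-15 - 79))) = -(16 + 20*(28 - 1*(-94))) = -(16 + 20*(28 + 94)) = -(16 + 20*122) = -(16 + 2440) = -1*2456 = -2456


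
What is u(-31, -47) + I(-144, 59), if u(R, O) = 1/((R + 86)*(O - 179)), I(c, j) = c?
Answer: -1789921/12430 ≈ -144.00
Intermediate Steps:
u(R, O) = 1/((-179 + O)*(86 + R)) (u(R, O) = 1/((86 + R)*(-179 + O)) = 1/((-179 + O)*(86 + R)))
u(-31, -47) + I(-144, 59) = 1/(-15394 - 179*(-31) + 86*(-47) - 47*(-31)) - 144 = 1/(-15394 + 5549 - 4042 + 1457) - 144 = 1/(-12430) - 144 = -1/12430 - 144 = -1789921/12430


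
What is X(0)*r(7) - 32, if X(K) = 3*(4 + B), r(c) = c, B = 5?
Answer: 157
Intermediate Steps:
X(K) = 27 (X(K) = 3*(4 + 5) = 3*9 = 27)
X(0)*r(7) - 32 = 27*7 - 32 = 189 - 32 = 157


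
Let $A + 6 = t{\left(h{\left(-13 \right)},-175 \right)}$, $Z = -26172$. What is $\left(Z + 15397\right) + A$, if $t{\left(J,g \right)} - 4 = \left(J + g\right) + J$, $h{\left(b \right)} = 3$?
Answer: $-10946$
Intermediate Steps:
$t{\left(J,g \right)} = 4 + g + 2 J$ ($t{\left(J,g \right)} = 4 + \left(\left(J + g\right) + J\right) = 4 + \left(g + 2 J\right) = 4 + g + 2 J$)
$A = -171$ ($A = -6 + \left(4 - 175 + 2 \cdot 3\right) = -6 + \left(4 - 175 + 6\right) = -6 - 165 = -171$)
$\left(Z + 15397\right) + A = \left(-26172 + 15397\right) - 171 = -10775 - 171 = -10946$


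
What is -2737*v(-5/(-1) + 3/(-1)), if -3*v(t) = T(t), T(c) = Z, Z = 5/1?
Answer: 13685/3 ≈ 4561.7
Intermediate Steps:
Z = 5 (Z = 5*1 = 5)
T(c) = 5
v(t) = -5/3 (v(t) = -⅓*5 = -5/3)
-2737*v(-5/(-1) + 3/(-1)) = -2737*(-5/3) = 13685/3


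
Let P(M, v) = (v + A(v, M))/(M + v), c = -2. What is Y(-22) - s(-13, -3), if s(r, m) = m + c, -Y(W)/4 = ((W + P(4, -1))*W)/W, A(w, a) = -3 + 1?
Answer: 97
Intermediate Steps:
A(w, a) = -2
P(M, v) = (-2 + v)/(M + v) (P(M, v) = (v - 2)/(M + v) = (-2 + v)/(M + v))
Y(W) = 4 - 4*W (Y(W) = -4*(W + (-2 - 1)/(4 - 1))*W/W = -4*(W - 3/3)*W/W = -4*(W + (1/3)*(-3))*W/W = -4*(W - 1)*W/W = -4*(-1 + W)*W/W = -4*W*(-1 + W)/W = -4*(-1 + W) = 4 - 4*W)
s(r, m) = -2 + m (s(r, m) = m - 2 = -2 + m)
Y(-22) - s(-13, -3) = (4 - 4*(-22)) - (-2 - 3) = (4 + 88) - 1*(-5) = 92 + 5 = 97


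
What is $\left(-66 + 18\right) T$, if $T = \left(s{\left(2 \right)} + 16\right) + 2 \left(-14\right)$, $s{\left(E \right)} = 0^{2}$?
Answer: $576$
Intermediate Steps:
$s{\left(E \right)} = 0$
$T = -12$ ($T = \left(0 + 16\right) + 2 \left(-14\right) = 16 - 28 = -12$)
$\left(-66 + 18\right) T = \left(-66 + 18\right) \left(-12\right) = \left(-48\right) \left(-12\right) = 576$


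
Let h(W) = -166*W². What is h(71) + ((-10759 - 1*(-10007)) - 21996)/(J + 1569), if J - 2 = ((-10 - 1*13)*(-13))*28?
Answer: -8320384806/9943 ≈ -8.3681e+5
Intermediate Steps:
J = 8374 (J = 2 + ((-10 - 1*13)*(-13))*28 = 2 + ((-10 - 13)*(-13))*28 = 2 - 23*(-13)*28 = 2 + 299*28 = 2 + 8372 = 8374)
h(71) + ((-10759 - 1*(-10007)) - 21996)/(J + 1569) = -166*71² + ((-10759 - 1*(-10007)) - 21996)/(8374 + 1569) = -166*5041 + ((-10759 + 10007) - 21996)/9943 = -836806 + (-752 - 21996)*(1/9943) = -836806 - 22748*1/9943 = -836806 - 22748/9943 = -8320384806/9943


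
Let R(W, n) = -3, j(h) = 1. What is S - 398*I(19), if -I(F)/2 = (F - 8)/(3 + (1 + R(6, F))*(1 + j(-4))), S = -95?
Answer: -8851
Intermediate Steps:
I(F) = -16 + 2*F (I(F) = -2*(F - 8)/(3 + (1 - 3)*(1 + 1)) = -2*(-8 + F)/(3 - 2*2) = -2*(-8 + F)/(3 - 4) = -2*(-8 + F)/(-1) = -2*(-8 + F)*(-1) = -2*(8 - F) = -16 + 2*F)
S - 398*I(19) = -95 - 398*(-16 + 2*19) = -95 - 398*(-16 + 38) = -95 - 398*22 = -95 - 8756 = -8851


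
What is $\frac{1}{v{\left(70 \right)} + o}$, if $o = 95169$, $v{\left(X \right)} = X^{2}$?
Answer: $\frac{1}{100069} \approx 9.9931 \cdot 10^{-6}$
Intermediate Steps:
$\frac{1}{v{\left(70 \right)} + o} = \frac{1}{70^{2} + 95169} = \frac{1}{4900 + 95169} = \frac{1}{100069}$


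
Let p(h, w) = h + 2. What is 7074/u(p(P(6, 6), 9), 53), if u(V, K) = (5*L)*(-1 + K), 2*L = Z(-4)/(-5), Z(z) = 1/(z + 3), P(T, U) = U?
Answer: 3537/13 ≈ 272.08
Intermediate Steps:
Z(z) = 1/(3 + z)
p(h, w) = 2 + h
L = 1/10 (L = (1/((3 - 4)*(-5)))/2 = (-1/5/(-1))/2 = (-1*(-1/5))/2 = (1/2)*(1/5) = 1/10 ≈ 0.10000)
u(V, K) = -1/2 + K/2 (u(V, K) = (5*(1/10))*(-1 + K) = (-1 + K)/2 = -1/2 + K/2)
7074/u(p(P(6, 6), 9), 53) = 7074/(-1/2 + (1/2)*53) = 7074/(-1/2 + 53/2) = 7074/26 = 7074*(1/26) = 3537/13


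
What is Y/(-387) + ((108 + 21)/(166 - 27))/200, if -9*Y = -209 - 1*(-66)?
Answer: -3526093/96827400 ≈ -0.036416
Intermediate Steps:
Y = 143/9 (Y = -(-209 - 1*(-66))/9 = -(-209 + 66)/9 = -⅑*(-143) = 143/9 ≈ 15.889)
Y/(-387) + ((108 + 21)/(166 - 27))/200 = (143/9)/(-387) + ((108 + 21)/(166 - 27))/200 = (143/9)*(-1/387) + (129/139)*(1/200) = -143/3483 + (129*(1/139))*(1/200) = -143/3483 + (129/139)*(1/200) = -143/3483 + 129/27800 = -3526093/96827400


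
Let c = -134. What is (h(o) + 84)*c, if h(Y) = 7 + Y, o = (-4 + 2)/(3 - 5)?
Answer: -12328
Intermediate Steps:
o = 1 (o = -2/(-2) = -2*(-½) = 1)
(h(o) + 84)*c = ((7 + 1) + 84)*(-134) = (8 + 84)*(-134) = 92*(-134) = -12328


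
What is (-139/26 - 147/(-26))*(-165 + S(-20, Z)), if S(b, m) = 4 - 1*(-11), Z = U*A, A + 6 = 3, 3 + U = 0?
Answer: -600/13 ≈ -46.154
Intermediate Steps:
U = -3 (U = -3 + 0 = -3)
A = -3 (A = -6 + 3 = -3)
Z = 9 (Z = -3*(-3) = 9)
S(b, m) = 15 (S(b, m) = 4 + 11 = 15)
(-139/26 - 147/(-26))*(-165 + S(-20, Z)) = (-139/26 - 147/(-26))*(-165 + 15) = (-139*1/26 - 147*(-1/26))*(-150) = (-139/26 + 147/26)*(-150) = (4/13)*(-150) = -600/13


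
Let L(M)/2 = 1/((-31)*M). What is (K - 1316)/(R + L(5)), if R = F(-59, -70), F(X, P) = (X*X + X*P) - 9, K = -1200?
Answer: -97495/294577 ≈ -0.33097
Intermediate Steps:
F(X, P) = -9 + X² + P*X (F(X, P) = (X² + P*X) - 9 = -9 + X² + P*X)
R = 7602 (R = -9 + (-59)² - 70*(-59) = -9 + 3481 + 4130 = 7602)
L(M) = -2/(31*M) (L(M) = 2*(1/((-31)*M)) = 2*(-1/(31*M)) = -2/(31*M))
(K - 1316)/(R + L(5)) = (-1200 - 1316)/(7602 - 2/31/5) = -2516/(7602 - 2/31*⅕) = -2516/(7602 - 2/155) = -2516/1178308/155 = -2516*155/1178308 = -97495/294577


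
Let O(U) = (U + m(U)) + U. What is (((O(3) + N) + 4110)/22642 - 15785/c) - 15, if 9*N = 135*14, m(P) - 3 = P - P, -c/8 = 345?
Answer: -56802679/6249192 ≈ -9.0896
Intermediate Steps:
c = -2760 (c = -8*345 = -2760)
m(P) = 3 (m(P) = 3 + (P - P) = 3 + 0 = 3)
O(U) = 3 + 2*U (O(U) = (U + 3) + U = (3 + U) + U = 3 + 2*U)
N = 210 (N = (135*14)/9 = (1/9)*1890 = 210)
(((O(3) + N) + 4110)/22642 - 15785/c) - 15 = ((((3 + 2*3) + 210) + 4110)/22642 - 15785/(-2760)) - 15 = ((((3 + 6) + 210) + 4110)*(1/22642) - 15785*(-1/2760)) - 15 = (((9 + 210) + 4110)*(1/22642) + 3157/552) - 15 = ((219 + 4110)*(1/22642) + 3157/552) - 15 = (4329*(1/22642) + 3157/552) - 15 = (4329/22642 + 3157/552) - 15 = 36935201/6249192 - 15 = -56802679/6249192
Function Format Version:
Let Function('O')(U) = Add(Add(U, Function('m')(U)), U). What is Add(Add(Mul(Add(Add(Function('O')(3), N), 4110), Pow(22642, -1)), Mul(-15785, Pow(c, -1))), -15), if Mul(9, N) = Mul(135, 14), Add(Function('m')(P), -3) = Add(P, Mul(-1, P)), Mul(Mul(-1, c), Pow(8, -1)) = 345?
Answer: Rational(-56802679, 6249192) ≈ -9.0896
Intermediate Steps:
c = -2760 (c = Mul(-8, 345) = -2760)
Function('m')(P) = 3 (Function('m')(P) = Add(3, Add(P, Mul(-1, P))) = Add(3, 0) = 3)
Function('O')(U) = Add(3, Mul(2, U)) (Function('O')(U) = Add(Add(U, 3), U) = Add(Add(3, U), U) = Add(3, Mul(2, U)))
N = 210 (N = Mul(Rational(1, 9), Mul(135, 14)) = Mul(Rational(1, 9), 1890) = 210)
Add(Add(Mul(Add(Add(Function('O')(3), N), 4110), Pow(22642, -1)), Mul(-15785, Pow(c, -1))), -15) = Add(Add(Mul(Add(Add(Add(3, Mul(2, 3)), 210), 4110), Pow(22642, -1)), Mul(-15785, Pow(-2760, -1))), -15) = Add(Add(Mul(Add(Add(Add(3, 6), 210), 4110), Rational(1, 22642)), Mul(-15785, Rational(-1, 2760))), -15) = Add(Add(Mul(Add(Add(9, 210), 4110), Rational(1, 22642)), Rational(3157, 552)), -15) = Add(Add(Mul(Add(219, 4110), Rational(1, 22642)), Rational(3157, 552)), -15) = Add(Add(Mul(4329, Rational(1, 22642)), Rational(3157, 552)), -15) = Add(Add(Rational(4329, 22642), Rational(3157, 552)), -15) = Add(Rational(36935201, 6249192), -15) = Rational(-56802679, 6249192)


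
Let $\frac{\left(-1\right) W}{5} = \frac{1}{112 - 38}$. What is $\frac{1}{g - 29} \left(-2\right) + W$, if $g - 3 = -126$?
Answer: $- \frac{153}{2812} \approx -0.05441$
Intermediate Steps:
$g = -123$ ($g = 3 - 126 = -123$)
$W = - \frac{5}{74}$ ($W = - \frac{5}{112 - 38} = - \frac{5}{74} \approx -0.067568$)
$\frac{1}{g - 29} \left(-2\right) + W = \frac{1}{-123 - 29} \left(-2\right) - \frac{5}{74} = \frac{1}{-152} \left(-2\right) - \frac{5}{74} = \left(- \frac{1}{152}\right) \left(-2\right) - \frac{5}{74} = \frac{1}{76} - \frac{5}{74} = - \frac{153}{2812}$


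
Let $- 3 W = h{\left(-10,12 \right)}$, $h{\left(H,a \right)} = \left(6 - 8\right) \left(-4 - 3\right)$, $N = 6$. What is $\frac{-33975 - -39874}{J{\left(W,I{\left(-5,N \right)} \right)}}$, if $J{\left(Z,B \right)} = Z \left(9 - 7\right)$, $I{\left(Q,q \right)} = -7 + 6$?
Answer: $- \frac{17697}{28} \approx -632.04$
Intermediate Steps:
$I{\left(Q,q \right)} = -1$
$h{\left(H,a \right)} = 14$ ($h{\left(H,a \right)} = \left(-2\right) \left(-7\right) = 14$)
$W = - \frac{14}{3}$ ($W = \left(- \frac{1}{3}\right) 14 = - \frac{14}{3} \approx -4.6667$)
$J{\left(Z,B \right)} = 2 Z$ ($J{\left(Z,B \right)} = Z 2 = 2 Z$)
$\frac{-33975 - -39874}{J{\left(W,I{\left(-5,N \right)} \right)}} = \frac{-33975 - -39874}{2 \left(- \frac{14}{3}\right)} = \frac{-33975 + 39874}{- \frac{28}{3}} = 5899 \left(- \frac{3}{28}\right) = - \frac{17697}{28}$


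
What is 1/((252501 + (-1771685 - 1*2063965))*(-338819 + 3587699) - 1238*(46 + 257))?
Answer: -1/11641221498234 ≈ -8.5902e-14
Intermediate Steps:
1/((252501 + (-1771685 - 1*2063965))*(-338819 + 3587699) - 1238*(46 + 257)) = 1/((252501 + (-1771685 - 2063965))*3248880 - 1238*303) = 1/((252501 - 3835650)*3248880 - 375114) = 1/(-3583149*3248880 - 375114) = 1/(-11641221123120 - 375114) = 1/(-11641221498234) = -1/11641221498234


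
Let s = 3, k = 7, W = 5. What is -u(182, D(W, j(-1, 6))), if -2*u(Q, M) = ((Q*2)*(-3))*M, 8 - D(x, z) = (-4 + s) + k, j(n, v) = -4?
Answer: -1092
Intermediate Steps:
D(x, z) = 2 (D(x, z) = 8 - ((-4 + 3) + 7) = 8 - (-1 + 7) = 8 - 1*6 = 8 - 6 = 2)
u(Q, M) = 3*M*Q (u(Q, M) = -(Q*2)*(-3)*M/2 = -(2*Q)*(-3)*M/2 = -(-6*Q)*M/2 = -(-3)*M*Q = 3*M*Q)
-u(182, D(W, j(-1, 6))) = -3*2*182 = -1*1092 = -1092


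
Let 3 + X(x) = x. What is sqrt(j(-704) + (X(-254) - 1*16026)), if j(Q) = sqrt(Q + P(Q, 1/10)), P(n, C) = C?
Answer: sqrt(-1628300 + 10*I*sqrt(70390))/10 ≈ 0.10396 + 127.6*I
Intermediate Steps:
X(x) = -3 + x
j(Q) = sqrt(1/10 + Q) (j(Q) = sqrt(Q + 1/10) = sqrt(1/10 + Q))
sqrt(j(-704) + (X(-254) - 1*16026)) = sqrt(sqrt(10 + 100*(-704))/10 + ((-3 - 254) - 1*16026)) = sqrt(sqrt(10 - 70400)/10 + (-257 - 16026)) = sqrt(sqrt(-70390)/10 - 16283) = sqrt((I*sqrt(70390))/10 - 16283) = sqrt(I*sqrt(70390)/10 - 16283) = sqrt(-16283 + I*sqrt(70390)/10)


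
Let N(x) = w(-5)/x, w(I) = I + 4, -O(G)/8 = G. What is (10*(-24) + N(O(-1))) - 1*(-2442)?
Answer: 17615/8 ≈ 2201.9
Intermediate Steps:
O(G) = -8*G
w(I) = 4 + I
N(x) = -1/x (N(x) = (4 - 5)/x = -1/x)
(10*(-24) + N(O(-1))) - 1*(-2442) = (10*(-24) - 1/((-8*(-1)))) - 1*(-2442) = (-240 - 1/8) + 2442 = -1921/8 + 2442 = 17615/8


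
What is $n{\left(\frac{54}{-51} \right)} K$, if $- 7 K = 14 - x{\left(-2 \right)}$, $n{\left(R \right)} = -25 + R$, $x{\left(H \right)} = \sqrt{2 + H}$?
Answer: $\frac{886}{17} \approx 52.118$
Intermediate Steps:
$K = -2$ ($K = - \frac{14 - \sqrt{2 - 2}}{7} = - \frac{14 - \sqrt{0}}{7} = - \frac{14 - 0}{7} = - \frac{14 + 0}{7} = \left(- \frac{1}{7}\right) 14 = -2$)
$n{\left(\frac{54}{-51} \right)} K = \left(-25 + \frac{54}{-51}\right) \left(-2\right) = \left(-25 + 54 \left(- \frac{1}{51}\right)\right) \left(-2\right) = \left(-25 - \frac{18}{17}\right) \left(-2\right) = \left(- \frac{443}{17}\right) \left(-2\right) = \frac{886}{17}$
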